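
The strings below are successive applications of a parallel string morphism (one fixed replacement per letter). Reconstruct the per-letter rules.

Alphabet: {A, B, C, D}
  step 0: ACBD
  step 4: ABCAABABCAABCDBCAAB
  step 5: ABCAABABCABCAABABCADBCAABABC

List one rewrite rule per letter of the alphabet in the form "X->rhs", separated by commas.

A->AB, B->C, C->A, D->DB

  step 4 ⇒ step 5: ABCAABABCAABCDBCAAB ⇒ AB·C·A·AB·AB·C·AB·C·A·AB·AB·C·A·DB·C·A·AB·AB·C
    A ↦ AB
    B ↦ C
    C ↦ A
    D ↦ DB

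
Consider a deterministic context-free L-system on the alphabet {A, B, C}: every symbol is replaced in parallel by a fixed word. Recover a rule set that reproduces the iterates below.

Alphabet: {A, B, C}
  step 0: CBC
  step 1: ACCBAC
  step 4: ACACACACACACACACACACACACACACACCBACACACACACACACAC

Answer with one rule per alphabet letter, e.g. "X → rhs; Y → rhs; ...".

A->AC, B->CB, C->AC

  step 0 ⇒ step 1: CBC ⇒ AC·CB·AC
    B ↦ CB
    C ↦ AC
    A ↦ AC  (constrained at step 1)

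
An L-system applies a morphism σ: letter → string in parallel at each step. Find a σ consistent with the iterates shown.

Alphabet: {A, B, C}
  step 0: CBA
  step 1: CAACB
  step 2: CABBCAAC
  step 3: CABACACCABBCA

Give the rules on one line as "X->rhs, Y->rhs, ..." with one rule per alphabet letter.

  step 2 ⇒ step 3: CABBCAAC ⇒ CA·B·AC·AC·CA·B·B·CA
    A ↦ B
    B ↦ AC
    C ↦ CA

A->B, B->AC, C->CA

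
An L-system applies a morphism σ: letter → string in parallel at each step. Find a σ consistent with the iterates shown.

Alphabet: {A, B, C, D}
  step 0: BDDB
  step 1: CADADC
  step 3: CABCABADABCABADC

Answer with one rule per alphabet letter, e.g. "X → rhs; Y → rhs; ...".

  step 0 ⇒ step 1: BDDB ⇒ C·AD·AD·C
    B ↦ C
    D ↦ AD
    A ↦ AB  (constrained at step 1)
    C ↦ B  (constrained at step 1)

A->AB, B->C, C->B, D->AD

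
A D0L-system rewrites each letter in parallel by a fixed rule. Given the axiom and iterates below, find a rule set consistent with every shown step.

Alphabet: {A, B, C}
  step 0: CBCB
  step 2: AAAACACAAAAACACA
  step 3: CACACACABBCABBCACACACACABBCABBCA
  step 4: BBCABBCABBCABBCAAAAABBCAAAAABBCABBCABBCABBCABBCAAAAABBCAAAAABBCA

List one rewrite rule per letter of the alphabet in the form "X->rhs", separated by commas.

  step 3 ⇒ step 4: CACACACABBCABBCACACACACABBCABBCA ⇒ BB·CA·BB·CA·BB·CA·BB·CA·AA·AA·BB·CA·AA·AA·BB·CA·BB·CA·BB·CA·BB·CA·BB·CA·AA·AA·BB·CA·AA·AA·BB·CA
    A ↦ CA
    B ↦ AA
    C ↦ BB

A->CA, B->AA, C->BB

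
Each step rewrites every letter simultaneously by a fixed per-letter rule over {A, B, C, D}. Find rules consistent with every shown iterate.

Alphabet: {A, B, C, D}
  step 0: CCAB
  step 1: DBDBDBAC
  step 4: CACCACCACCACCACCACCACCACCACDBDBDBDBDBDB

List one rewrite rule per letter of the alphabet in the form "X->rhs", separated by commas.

  step 0 ⇒ step 1: CCAB ⇒ DB·DB·DB·AC
    A ↦ DB
    B ↦ AC
    C ↦ DB
    D ↦ C  (constrained at step 1)

A->DB, B->AC, C->DB, D->C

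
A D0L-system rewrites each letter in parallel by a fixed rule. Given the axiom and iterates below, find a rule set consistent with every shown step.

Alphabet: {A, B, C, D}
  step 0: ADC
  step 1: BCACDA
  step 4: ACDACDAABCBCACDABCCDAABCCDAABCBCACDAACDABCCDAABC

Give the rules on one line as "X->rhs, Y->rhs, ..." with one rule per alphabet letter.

A->BC, B->A, C->CDA, D->A

  step 0 ⇒ step 1: ADC ⇒ BC·A·CDA
    A ↦ BC
    C ↦ CDA
    D ↦ A
    B ↦ A  (constrained at step 1)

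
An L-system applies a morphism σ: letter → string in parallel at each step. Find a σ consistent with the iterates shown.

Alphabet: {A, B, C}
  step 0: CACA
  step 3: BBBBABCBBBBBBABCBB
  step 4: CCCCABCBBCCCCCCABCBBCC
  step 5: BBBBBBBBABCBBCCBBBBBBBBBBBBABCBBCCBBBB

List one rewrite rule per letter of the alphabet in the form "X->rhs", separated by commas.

  step 4 ⇒ step 5: CCCCABCBBCCCCCCABCBBCC ⇒ BB·BB·BB·BB·AB·C·BB·C·C·BB·BB·BB·BB·BB·BB·AB·C·BB·C·C·BB·BB
    A ↦ AB
    B ↦ C
    C ↦ BB

A->AB, B->C, C->BB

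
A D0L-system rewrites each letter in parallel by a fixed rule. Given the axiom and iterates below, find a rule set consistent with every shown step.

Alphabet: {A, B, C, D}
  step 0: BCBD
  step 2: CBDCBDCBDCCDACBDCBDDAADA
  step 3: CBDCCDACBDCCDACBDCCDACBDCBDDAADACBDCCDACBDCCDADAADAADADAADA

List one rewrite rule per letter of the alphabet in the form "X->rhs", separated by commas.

A->ADA, B->CC, C->CBD, D->DA

  step 2 ⇒ step 3: CBDCBDCBDCCDACBDCBDDAADA ⇒ CBD·CC·DA·CBD·CC·DA·CBD·CC·DA·CBD·CBD·DA·ADA·CBD·CC·DA·CBD·CC·DA·DA·ADA·ADA·DA·ADA
    A ↦ ADA
    B ↦ CC
    C ↦ CBD
    D ↦ DA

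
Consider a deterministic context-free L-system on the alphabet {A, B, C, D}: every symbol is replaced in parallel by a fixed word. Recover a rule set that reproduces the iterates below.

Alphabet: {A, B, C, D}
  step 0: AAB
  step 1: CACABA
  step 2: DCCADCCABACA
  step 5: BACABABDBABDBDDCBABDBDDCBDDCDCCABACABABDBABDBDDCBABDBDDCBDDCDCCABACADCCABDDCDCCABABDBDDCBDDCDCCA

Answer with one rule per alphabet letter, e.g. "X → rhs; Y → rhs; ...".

  step 1 ⇒ step 2: CACABA ⇒ DC·CA·DC·CA·BA·CA
    A ↦ CA
    B ↦ BA
    C ↦ DC
    D ↦ BD  (constrained at step 2)

A->CA, B->BA, C->DC, D->BD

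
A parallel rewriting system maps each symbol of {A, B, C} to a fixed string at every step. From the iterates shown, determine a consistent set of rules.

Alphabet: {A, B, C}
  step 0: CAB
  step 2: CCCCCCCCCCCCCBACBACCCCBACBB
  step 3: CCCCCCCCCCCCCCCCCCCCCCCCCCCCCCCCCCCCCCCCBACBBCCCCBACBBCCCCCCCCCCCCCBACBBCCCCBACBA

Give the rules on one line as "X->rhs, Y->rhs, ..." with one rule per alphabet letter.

  step 2 ⇒ step 3: CCCCCCCCCCCCCBACBACCCCBACBB ⇒ CCC·CCC·CCC·CCC·CCC·CCC·CCC·CCC·CCC·CCC·CCC·CCC·CCC·CBA·CBB·CCC·CBA·CBB·CCC·CCC·CCC·CCC·CBA·CBB·CCC·CBA·CBA
    A ↦ CBB
    B ↦ CBA
    C ↦ CCC

A->CBB, B->CBA, C->CCC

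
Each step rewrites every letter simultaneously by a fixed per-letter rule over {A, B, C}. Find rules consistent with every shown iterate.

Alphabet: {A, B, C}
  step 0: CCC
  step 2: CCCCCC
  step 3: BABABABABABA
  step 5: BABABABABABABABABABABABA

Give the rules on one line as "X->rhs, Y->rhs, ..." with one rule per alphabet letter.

A->C, B->C, C->BA

  step 2 ⇒ step 3: CCCCCC ⇒ BA·BA·BA·BA·BA·BA
    C ↦ BA
    A ↦ C  (constrained at step 3)
    B ↦ C  (constrained at step 3)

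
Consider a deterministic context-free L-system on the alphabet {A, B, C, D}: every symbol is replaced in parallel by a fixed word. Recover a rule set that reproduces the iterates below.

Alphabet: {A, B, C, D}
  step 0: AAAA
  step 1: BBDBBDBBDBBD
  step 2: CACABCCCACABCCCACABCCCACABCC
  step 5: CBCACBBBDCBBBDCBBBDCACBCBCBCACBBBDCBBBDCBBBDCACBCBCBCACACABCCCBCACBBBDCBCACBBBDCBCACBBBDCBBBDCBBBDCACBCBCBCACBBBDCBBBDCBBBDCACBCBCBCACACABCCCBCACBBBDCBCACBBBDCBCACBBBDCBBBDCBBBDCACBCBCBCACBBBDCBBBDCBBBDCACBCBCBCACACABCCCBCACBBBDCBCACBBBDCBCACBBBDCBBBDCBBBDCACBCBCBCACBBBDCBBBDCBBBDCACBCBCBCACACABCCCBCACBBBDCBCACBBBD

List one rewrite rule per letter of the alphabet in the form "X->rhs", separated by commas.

  step 1 ⇒ step 2: BBDBBDBBDBBD ⇒ CA·CA·BCC·CA·CA·BCC·CA·CA·BCC·CA·CA·BCC
    B ↦ CA
    D ↦ BCC
  step 0 ⇒ step 1: AAAA ⇒ BBD·BBD·BBD·BBD
    A ↦ BBD
    C ↦ CB  (constrained at step 2)

A->BBD, B->CA, C->CB, D->BCC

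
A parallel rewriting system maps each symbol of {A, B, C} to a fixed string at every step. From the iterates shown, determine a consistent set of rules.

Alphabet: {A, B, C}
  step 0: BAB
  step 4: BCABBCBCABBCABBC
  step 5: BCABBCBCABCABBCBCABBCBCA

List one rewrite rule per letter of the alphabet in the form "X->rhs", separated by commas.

A->B, B->BC, C->A

  step 4 ⇒ step 5: BCABBCBCABBCABBC ⇒ BC·A·B·BC·BC·A·BC·A·B·BC·BC·A·B·BC·BC·A
    A ↦ B
    B ↦ BC
    C ↦ A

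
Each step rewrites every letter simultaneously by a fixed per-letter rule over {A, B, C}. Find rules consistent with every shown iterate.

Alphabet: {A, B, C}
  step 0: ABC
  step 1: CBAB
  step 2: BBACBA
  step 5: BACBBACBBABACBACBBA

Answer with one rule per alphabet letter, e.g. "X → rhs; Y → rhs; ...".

  step 1 ⇒ step 2: CBAB ⇒ B·BA·C·BA
    A ↦ C
    B ↦ BA
    C ↦ B

A->C, B->BA, C->B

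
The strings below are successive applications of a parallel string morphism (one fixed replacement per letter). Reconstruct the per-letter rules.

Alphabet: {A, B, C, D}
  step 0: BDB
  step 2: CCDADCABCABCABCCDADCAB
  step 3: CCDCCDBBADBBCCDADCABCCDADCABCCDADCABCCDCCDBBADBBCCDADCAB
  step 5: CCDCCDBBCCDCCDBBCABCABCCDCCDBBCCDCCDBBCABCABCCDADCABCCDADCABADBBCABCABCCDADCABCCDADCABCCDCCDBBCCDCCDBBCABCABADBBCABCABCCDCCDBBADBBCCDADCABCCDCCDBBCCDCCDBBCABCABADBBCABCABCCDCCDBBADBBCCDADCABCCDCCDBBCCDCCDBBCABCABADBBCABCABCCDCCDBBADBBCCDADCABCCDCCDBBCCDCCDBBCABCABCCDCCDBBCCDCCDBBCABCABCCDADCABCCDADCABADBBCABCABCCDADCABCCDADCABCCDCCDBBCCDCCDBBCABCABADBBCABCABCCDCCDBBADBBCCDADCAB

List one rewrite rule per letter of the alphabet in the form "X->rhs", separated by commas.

  step 2 ⇒ step 3: CCDADCABCABCABCCDADCAB ⇒ CCD·CCD·BB·AD·BB·CCD·AD·CAB·CCD·AD·CAB·CCD·AD·CAB·CCD·CCD·BB·AD·BB·CCD·AD·CAB
    A ↦ AD
    B ↦ CAB
    C ↦ CCD
    D ↦ BB

A->AD, B->CAB, C->CCD, D->BB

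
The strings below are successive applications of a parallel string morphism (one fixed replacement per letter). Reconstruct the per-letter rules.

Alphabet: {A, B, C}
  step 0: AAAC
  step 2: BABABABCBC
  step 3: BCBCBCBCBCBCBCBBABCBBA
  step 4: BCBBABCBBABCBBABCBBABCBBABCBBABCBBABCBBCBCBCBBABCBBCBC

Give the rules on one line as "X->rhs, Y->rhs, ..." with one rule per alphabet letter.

  step 3 ⇒ step 4: BCBCBCBCBCBCBCBBABCBBA ⇒ BCB·BA·BCB·BA·BCB·BA·BCB·BA·BCB·BA·BCB·BA·BCB·BA·BCB·BCB·C·BCB·BA·BCB·BCB·C
    A ↦ C
    B ↦ BCB
    C ↦ BA

A->C, B->BCB, C->BA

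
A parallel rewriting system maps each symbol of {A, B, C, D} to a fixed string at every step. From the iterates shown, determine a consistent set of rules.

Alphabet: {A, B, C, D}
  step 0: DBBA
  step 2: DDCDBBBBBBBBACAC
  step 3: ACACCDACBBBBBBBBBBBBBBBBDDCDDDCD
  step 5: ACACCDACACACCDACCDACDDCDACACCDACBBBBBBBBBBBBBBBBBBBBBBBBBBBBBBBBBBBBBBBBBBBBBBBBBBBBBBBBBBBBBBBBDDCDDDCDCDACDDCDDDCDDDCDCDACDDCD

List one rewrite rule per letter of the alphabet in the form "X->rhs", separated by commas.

A->DD, B->BB, C->CD, D->AC

  step 2 ⇒ step 3: DDCDBBBBBBBBACAC ⇒ AC·AC·CD·AC·BB·BB·BB·BB·BB·BB·BB·BB·DD·CD·DD·CD
    A ↦ DD
    B ↦ BB
    C ↦ CD
    D ↦ AC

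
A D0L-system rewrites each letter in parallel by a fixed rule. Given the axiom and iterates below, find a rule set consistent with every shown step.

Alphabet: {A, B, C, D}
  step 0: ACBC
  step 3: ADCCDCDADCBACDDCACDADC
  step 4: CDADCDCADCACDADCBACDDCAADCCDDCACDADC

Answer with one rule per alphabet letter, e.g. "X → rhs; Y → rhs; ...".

A->CD, B->BA, C->DC, D->A

  step 3 ⇒ step 4: ADCCDCDADCBACDDCACDADC ⇒ CD·A·DC·DC·A·DC·A·CD·A·DC·BA·CD·DC·A·A·DC·CD·DC·A·CD·A·DC
    A ↦ CD
    B ↦ BA
    C ↦ DC
    D ↦ A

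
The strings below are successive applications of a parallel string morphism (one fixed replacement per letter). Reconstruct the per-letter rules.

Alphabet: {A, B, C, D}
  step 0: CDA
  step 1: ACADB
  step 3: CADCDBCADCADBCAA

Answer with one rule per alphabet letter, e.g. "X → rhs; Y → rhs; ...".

A->DB, B->DC, C->A, D->CA

  step 0 ⇒ step 1: CDA ⇒ A·CA·DB
    A ↦ DB
    C ↦ A
    D ↦ CA
    B ↦ DC  (constrained at step 1)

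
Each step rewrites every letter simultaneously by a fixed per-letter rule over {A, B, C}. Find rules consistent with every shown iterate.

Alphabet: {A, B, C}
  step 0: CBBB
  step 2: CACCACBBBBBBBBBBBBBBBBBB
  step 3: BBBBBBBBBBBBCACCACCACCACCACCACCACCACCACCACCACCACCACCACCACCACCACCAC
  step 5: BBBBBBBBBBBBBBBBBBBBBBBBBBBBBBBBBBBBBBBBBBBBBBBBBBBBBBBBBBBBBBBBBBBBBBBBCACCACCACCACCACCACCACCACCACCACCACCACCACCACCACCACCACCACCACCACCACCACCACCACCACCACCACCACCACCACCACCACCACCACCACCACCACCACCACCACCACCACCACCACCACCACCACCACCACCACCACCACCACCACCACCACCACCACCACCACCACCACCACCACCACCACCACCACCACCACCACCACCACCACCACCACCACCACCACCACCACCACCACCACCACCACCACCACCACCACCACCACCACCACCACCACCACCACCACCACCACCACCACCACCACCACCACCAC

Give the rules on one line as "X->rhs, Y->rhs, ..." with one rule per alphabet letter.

A->BB, B->CAC, C->BB

  step 2 ⇒ step 3: CACCACBBBBBBBBBBBBBBBBBB ⇒ BB·BB·BB·BB·BB·BB·CAC·CAC·CAC·CAC·CAC·CAC·CAC·CAC·CAC·CAC·CAC·CAC·CAC·CAC·CAC·CAC·CAC·CAC
    A ↦ BB
    B ↦ CAC
    C ↦ BB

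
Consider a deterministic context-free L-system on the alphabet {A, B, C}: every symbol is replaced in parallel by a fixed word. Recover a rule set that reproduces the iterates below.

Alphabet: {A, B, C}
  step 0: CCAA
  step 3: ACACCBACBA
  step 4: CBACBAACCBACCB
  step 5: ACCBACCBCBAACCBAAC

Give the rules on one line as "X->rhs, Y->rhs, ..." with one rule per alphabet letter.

  step 4 ⇒ step 5: CBACBAACCBACCB ⇒ A·C·CB·A·C·CB·CB·A·A·C·CB·A·A·C
    A ↦ CB
    B ↦ C
    C ↦ A

A->CB, B->C, C->A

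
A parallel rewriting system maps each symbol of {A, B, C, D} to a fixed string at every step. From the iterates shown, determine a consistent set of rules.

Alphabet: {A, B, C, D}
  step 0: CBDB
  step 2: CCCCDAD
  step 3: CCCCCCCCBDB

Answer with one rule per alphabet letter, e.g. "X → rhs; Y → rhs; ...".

A->D, B->A, C->CC, D->B

  step 2 ⇒ step 3: CCCCDAD ⇒ CC·CC·CC·CC·B·D·B
    A ↦ D
    C ↦ CC
    D ↦ B
    B ↦ A  (constrained at step 0)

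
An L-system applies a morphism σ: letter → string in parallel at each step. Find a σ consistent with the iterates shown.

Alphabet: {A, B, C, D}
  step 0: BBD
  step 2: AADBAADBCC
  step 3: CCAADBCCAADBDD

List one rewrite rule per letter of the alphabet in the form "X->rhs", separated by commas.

A->C, B->DB, C->D, D->AA

  step 2 ⇒ step 3: AADBAADBCC ⇒ C·C·AA·DB·C·C·AA·DB·D·D
    A ↦ C
    B ↦ DB
    C ↦ D
    D ↦ AA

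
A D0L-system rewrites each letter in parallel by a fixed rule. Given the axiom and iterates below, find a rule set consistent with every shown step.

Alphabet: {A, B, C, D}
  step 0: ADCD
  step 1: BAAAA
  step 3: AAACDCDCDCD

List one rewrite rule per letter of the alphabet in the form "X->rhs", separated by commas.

  step 0 ⇒ step 1: ADCD ⇒ B·A·AA·A
    A ↦ B
    C ↦ AA
    D ↦ A
    B ↦ CD  (constrained at step 1)

A->B, B->CD, C->AA, D->A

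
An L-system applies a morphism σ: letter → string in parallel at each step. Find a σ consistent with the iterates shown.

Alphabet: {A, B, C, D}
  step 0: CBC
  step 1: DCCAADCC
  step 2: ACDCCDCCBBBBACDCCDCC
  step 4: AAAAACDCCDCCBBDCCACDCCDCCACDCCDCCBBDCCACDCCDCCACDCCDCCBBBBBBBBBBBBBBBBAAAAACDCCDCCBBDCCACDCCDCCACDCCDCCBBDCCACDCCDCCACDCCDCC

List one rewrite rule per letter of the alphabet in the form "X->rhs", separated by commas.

  step 1 ⇒ step 2: DCCAADCC ⇒ AC·DCC·DCC·BB·BB·AC·DCC·DCC
    A ↦ BB
    C ↦ DCC
    D ↦ AC
  step 0 ⇒ step 1: CBC ⇒ DCC·AA·DCC
    B ↦ AA

A->BB, B->AA, C->DCC, D->AC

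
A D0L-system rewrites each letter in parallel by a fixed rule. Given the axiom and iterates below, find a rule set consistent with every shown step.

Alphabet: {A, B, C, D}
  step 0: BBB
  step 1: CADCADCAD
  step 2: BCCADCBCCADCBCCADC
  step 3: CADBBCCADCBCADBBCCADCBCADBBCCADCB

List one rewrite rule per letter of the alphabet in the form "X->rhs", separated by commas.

A->CCA, B->CAD, C->B, D->DC

  step 2 ⇒ step 3: BCCADCBCCADCBCCADC ⇒ CAD·B·B·CCA·DC·B·CAD·B·B·CCA·DC·B·CAD·B·B·CCA·DC·B
    A ↦ CCA
    B ↦ CAD
    C ↦ B
    D ↦ DC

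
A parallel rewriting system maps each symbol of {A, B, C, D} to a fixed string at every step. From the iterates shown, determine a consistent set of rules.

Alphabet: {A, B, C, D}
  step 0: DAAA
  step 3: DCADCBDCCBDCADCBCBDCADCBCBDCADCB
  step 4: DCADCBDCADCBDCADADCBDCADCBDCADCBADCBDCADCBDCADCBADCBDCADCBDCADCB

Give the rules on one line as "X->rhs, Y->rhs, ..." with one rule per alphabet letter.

A->CB, B->CB, C->AD, D->DC

  step 3 ⇒ step 4: DCADCBDCCBDCADCBCBDCADCBCBDCADCB ⇒ DC·AD·CB·DC·AD·CB·DC·AD·AD·CB·DC·AD·CB·DC·AD·CB·AD·CB·DC·AD·CB·DC·AD·CB·AD·CB·DC·AD·CB·DC·AD·CB
    A ↦ CB
    B ↦ CB
    C ↦ AD
    D ↦ DC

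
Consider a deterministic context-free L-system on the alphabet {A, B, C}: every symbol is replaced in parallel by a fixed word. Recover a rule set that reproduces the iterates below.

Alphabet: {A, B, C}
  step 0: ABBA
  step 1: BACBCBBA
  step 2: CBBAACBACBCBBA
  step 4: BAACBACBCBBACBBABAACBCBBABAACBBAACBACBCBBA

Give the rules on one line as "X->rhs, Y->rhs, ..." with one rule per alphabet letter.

  step 1 ⇒ step 2: BACBCBBA ⇒ CB·BA·A·CB·A·CB·CB·BA
    A ↦ BA
    B ↦ CB
    C ↦ A

A->BA, B->CB, C->A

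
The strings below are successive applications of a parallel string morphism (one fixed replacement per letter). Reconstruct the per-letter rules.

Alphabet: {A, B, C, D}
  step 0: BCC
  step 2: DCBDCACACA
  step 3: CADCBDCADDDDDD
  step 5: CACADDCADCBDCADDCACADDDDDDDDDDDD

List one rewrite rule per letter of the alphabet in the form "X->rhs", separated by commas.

A->D, B->CBD, C->D, D->CA

  step 2 ⇒ step 3: DCBDCACACA ⇒ CA·D·CBD·CA·D·D·D·D·D·D
    A ↦ D
    B ↦ CBD
    C ↦ D
    D ↦ CA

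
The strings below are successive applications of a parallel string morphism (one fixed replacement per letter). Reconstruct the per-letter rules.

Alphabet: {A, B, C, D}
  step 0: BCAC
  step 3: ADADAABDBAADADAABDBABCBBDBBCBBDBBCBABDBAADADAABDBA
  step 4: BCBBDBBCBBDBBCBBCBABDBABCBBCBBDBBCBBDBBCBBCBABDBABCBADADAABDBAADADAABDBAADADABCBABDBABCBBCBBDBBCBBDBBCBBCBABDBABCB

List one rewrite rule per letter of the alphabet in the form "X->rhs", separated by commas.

  step 3 ⇒ step 4: ADADAABDBAADADAABDBABCBBDBBCBBDBBCBABDBAADADAABDBA ⇒ BCB·BDB·BCB·BDB·BCB·BCB·A·BDB·A·BCB·BCB·BDB·BCB·BDB·BCB·BCB·A·BDB·A·BCB·A·DAD·A·A·BDB·A·A·DAD·A·A·BDB·A·A·DAD·A·BCB·A·BDB·A·BCB·BCB·BDB·BCB·BDB·BCB·BCB·A·BDB·A·BCB
    A ↦ BCB
    B ↦ A
    C ↦ DAD
    D ↦ BDB

A->BCB, B->A, C->DAD, D->BDB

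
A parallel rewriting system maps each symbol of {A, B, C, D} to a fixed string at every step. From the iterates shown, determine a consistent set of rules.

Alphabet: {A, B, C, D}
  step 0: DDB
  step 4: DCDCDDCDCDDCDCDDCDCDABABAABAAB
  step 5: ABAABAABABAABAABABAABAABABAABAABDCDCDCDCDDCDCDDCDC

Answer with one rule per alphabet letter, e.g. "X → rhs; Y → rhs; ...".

A->D, B->CDC, C->A, D->AB

  step 4 ⇒ step 5: DCDCDDCDCDDCDCDDCDCDABABAABAAB ⇒ AB·A·AB·A·AB·AB·A·AB·A·AB·AB·A·AB·A·AB·AB·A·AB·A·AB·D·CDC·D·CDC·D·D·CDC·D·D·CDC
    A ↦ D
    B ↦ CDC
    C ↦ A
    D ↦ AB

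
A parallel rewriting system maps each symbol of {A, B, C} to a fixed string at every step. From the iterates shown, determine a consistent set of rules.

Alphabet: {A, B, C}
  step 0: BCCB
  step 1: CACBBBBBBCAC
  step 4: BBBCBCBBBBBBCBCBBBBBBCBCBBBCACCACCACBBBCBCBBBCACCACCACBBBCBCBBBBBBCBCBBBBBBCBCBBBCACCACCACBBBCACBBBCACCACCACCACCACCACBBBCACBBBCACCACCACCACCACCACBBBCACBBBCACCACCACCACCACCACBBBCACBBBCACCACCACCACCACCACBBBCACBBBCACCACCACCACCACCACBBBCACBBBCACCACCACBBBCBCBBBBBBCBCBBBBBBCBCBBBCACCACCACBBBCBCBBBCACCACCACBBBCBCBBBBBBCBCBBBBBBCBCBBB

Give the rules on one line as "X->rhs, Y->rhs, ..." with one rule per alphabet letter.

A->CBC, B->CAC, C->BBB

  step 0 ⇒ step 1: BCCB ⇒ CAC·BBB·BBB·CAC
    B ↦ CAC
    C ↦ BBB
    A ↦ CBC  (constrained at step 1)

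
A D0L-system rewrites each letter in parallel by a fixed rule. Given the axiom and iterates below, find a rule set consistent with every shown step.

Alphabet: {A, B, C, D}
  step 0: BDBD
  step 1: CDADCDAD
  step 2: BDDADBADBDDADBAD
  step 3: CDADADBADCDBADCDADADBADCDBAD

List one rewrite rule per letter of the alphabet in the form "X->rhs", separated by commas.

  step 2 ⇒ step 3: BDDADBADBDDADBAD ⇒ CD·AD·AD·B·AD·CD·B·AD·CD·AD·AD·B·AD·CD·B·AD
    A ↦ B
    B ↦ CD
    D ↦ AD
  step 1 ⇒ step 2: CDADCDAD ⇒ BDD·AD·B·AD·BDD·AD·B·AD
    C ↦ BDD

A->B, B->CD, C->BDD, D->AD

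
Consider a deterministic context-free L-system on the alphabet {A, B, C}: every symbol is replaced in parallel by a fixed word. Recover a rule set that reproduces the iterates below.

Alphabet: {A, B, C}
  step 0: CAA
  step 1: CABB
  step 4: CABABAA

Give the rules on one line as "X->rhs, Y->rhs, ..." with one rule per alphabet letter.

A->B, B->A, C->CA

  step 0 ⇒ step 1: CAA ⇒ CA·B·B
    A ↦ B
    C ↦ CA
    B ↦ A  (constrained at step 1)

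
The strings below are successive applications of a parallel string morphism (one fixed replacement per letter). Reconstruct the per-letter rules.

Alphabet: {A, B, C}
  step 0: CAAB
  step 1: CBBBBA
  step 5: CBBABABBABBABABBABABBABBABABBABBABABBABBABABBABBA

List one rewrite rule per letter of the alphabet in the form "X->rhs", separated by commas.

  step 0 ⇒ step 1: CAAB ⇒ CB·B·B·BA
    A ↦ B
    B ↦ BA
    C ↦ CB

A->B, B->BA, C->CB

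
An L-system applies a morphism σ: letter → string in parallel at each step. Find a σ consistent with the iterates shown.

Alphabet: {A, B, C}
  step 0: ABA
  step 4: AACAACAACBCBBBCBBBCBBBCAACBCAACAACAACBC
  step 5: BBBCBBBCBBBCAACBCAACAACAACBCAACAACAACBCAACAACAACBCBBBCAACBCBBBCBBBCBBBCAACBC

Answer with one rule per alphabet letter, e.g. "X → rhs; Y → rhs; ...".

  step 4 ⇒ step 5: AACAACAACBCBBBCBBBCBBBCAACBCAACAACAACBC ⇒ B·B·BC·B·B·BC·B·B·BC·AAC·BC·AAC·AAC·AAC·BC·AAC·AAC·AAC·BC·AAC·AAC·AAC·BC·B·B·BC·AAC·BC·B·B·BC·B·B·BC·B·B·BC·AAC·BC
    A ↦ B
    B ↦ AAC
    C ↦ BC

A->B, B->AAC, C->BC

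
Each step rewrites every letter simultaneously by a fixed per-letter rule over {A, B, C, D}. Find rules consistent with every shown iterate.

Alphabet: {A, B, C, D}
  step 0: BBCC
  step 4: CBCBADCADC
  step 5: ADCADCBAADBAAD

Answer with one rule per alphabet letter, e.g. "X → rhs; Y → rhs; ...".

A->B, B->C, C->AD, D->A

  step 4 ⇒ step 5: CBCBADCADC ⇒ AD·C·AD·C·B·A·AD·B·A·AD
    A ↦ B
    B ↦ C
    C ↦ AD
    D ↦ A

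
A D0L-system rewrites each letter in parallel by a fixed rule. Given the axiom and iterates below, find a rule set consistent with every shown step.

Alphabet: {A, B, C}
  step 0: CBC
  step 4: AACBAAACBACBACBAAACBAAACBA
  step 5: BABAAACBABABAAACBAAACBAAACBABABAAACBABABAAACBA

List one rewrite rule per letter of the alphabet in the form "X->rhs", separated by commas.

A->BA, B->C, C->AA

  step 4 ⇒ step 5: AACBAAACBACBACBAAACBAAACBA ⇒ BA·BA·AA·C·BA·BA·BA·AA·C·BA·AA·C·BA·AA·C·BA·BA·BA·AA·C·BA·BA·BA·AA·C·BA
    A ↦ BA
    B ↦ C
    C ↦ AA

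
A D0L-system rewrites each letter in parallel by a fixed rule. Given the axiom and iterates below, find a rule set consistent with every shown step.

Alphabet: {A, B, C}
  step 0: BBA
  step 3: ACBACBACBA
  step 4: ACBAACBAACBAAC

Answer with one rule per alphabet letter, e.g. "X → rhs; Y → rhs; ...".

A->AC, B->A, C->B

  step 3 ⇒ step 4: ACBACBACBA ⇒ AC·B·A·AC·B·A·AC·B·A·AC
    A ↦ AC
    B ↦ A
    C ↦ B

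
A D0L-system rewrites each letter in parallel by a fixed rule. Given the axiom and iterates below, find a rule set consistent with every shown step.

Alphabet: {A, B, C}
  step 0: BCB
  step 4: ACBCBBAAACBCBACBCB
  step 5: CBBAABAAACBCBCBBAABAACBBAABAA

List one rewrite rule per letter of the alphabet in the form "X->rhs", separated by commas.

  step 4 ⇒ step 5: ACBCBBAAACBCBACBCB ⇒ CB·BA·A·BA·A·A·CB·CB·CB·BA·A·BA·A·CB·BA·A·BA·A
    A ↦ CB
    B ↦ A
    C ↦ BA

A->CB, B->A, C->BA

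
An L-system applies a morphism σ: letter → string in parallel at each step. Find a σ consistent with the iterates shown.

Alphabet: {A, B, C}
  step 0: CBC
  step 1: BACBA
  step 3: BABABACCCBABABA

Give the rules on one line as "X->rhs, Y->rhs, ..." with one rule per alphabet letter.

  step 0 ⇒ step 1: CBC ⇒ BA·C·BA
    B ↦ C
    C ↦ BA
    A ↦ CC  (constrained at step 1)

A->CC, B->C, C->BA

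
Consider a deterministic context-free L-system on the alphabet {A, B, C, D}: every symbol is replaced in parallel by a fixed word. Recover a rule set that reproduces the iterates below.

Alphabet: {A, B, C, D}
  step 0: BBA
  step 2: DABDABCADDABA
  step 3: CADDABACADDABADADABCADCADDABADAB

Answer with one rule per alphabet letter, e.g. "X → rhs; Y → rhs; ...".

A->DAB, B->A, C->DA, D->CAD

  step 2 ⇒ step 3: DABDABCADDABA ⇒ CAD·DAB·A·CAD·DAB·A·DA·DAB·CAD·CAD·DAB·A·DAB
    A ↦ DAB
    B ↦ A
    C ↦ DA
    D ↦ CAD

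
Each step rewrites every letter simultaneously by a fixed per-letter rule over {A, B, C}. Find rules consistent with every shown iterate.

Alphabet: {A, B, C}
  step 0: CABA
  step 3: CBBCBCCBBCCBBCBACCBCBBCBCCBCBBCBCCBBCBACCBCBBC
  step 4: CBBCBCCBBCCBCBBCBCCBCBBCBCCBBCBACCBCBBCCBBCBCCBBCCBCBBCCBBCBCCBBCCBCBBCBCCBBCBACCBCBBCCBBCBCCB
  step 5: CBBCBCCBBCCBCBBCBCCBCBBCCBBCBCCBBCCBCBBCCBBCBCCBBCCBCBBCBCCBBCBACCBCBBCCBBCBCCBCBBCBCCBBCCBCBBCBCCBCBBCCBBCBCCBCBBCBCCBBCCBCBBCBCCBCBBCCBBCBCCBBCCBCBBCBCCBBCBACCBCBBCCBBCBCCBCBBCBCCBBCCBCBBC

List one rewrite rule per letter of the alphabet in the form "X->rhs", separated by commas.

  step 4 ⇒ step 5: CBBCBCCBBCCBCBBCBCCBCBBCBCCBBCBACCBCBBCCBBCBCCBBCCBCBBCCBBCBCCBBCCBCBBCBCCBBCBACCBCBBCCBBCBCCB ⇒ CB·BC·BC·CB·BC·CB·CB·BC·BC·CB·CB·BC·CB·BC·BC·CB·BC·CB·CB·BC·CB·BC·BC·CB·BC·CB·CB·BC·BC·CB·BC·BAC·CB·CB·BC·CB·BC·BC·CB·CB·BC·BC·CB·BC·CB·CB·BC·BC·CB·CB·BC·CB·BC·BC·CB·CB·BC·BC·CB·BC·CB·CB·BC·BC·CB·CB·BC·CB·BC·BC·CB·BC·CB·CB·BC·BC·CB·BC·BAC·CB·CB·BC·CB·BC·BC·CB·CB·BC·BC·CB·BC·CB·CB·BC
    A ↦ BAC
    B ↦ BC
    C ↦ CB

A->BAC, B->BC, C->CB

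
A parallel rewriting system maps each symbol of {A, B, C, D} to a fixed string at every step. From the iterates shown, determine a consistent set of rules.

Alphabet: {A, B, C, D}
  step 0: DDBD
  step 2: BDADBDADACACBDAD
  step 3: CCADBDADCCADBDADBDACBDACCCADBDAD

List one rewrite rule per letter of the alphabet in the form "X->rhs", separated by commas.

  step 2 ⇒ step 3: BDADBDADACACBDAD ⇒ CC·AD·BD·AD·CC·AD·BD·AD·BD·AC·BD·AC·CC·AD·BD·AD
    A ↦ BD
    B ↦ CC
    C ↦ AC
    D ↦ AD

A->BD, B->CC, C->AC, D->AD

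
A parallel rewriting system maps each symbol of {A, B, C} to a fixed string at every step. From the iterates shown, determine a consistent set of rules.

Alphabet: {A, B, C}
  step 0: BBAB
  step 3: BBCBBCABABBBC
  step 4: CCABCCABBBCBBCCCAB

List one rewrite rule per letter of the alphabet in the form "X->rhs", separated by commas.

A->BB, B->C, C->AB

  step 3 ⇒ step 4: BBCBBCABABBBC ⇒ C·C·AB·C·C·AB·BB·C·BB·C·C·C·AB
    A ↦ BB
    B ↦ C
    C ↦ AB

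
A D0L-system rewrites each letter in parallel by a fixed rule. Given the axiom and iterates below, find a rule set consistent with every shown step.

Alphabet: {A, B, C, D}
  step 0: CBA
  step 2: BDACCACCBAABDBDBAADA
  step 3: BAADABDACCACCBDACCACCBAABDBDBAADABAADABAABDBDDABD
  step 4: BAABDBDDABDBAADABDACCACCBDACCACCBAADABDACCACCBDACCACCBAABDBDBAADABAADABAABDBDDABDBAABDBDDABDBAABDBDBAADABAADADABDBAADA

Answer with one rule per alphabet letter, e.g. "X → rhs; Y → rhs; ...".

  step 3 ⇒ step 4: BAADABDACCACCBDACCACCBAABDBDBAADABAADABAABDBDDABD ⇒ BAA·BD·BD·DA·BD·BAA·DA·BD·ACC·ACC·BD·ACC·ACC·BAA·DA·BD·ACC·ACC·BD·ACC·ACC·BAA·BD·BD·BAA·DA·BAA·DA·BAA·BD·BD·DA·BD·BAA·BD·BD·DA·BD·BAA·BD·BD·BAA·DA·BAA·DA·DA·BD·BAA·DA
    A ↦ BD
    B ↦ BAA
    C ↦ ACC
    D ↦ DA

A->BD, B->BAA, C->ACC, D->DA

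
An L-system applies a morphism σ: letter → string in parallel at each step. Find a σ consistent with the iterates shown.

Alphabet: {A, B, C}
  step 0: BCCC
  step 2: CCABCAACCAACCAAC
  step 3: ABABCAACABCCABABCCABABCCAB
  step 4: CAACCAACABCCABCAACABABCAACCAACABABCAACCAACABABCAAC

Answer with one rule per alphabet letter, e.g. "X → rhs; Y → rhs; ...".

A->C, B->AAC, C->AB

  step 3 ⇒ step 4: ABABCAACABCCABABCCABABCCAB ⇒ C·AAC·C·AAC·AB·C·C·AB·C·AAC·AB·AB·C·AAC·C·AAC·AB·AB·C·AAC·C·AAC·AB·AB·C·AAC
    A ↦ C
    B ↦ AAC
    C ↦ AB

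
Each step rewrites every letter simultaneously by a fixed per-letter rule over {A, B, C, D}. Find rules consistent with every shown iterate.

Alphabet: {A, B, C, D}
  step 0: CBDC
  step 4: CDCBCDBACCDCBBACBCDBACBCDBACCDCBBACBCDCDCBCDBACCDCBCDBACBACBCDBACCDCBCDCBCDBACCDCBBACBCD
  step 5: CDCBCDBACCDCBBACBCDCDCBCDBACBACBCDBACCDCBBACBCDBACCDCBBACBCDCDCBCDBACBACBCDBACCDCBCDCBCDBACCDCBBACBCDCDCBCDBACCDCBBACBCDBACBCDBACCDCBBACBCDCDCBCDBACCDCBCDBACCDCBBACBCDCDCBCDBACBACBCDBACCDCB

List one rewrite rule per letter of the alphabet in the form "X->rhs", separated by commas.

A->B, B->BAC, C->CD, D->CB

  step 4 ⇒ step 5: CDCBCDBACCDCBBACBCDBACBCDBACCDCBBACBCDCDCBCDBACCDCBCDBACBACBCDBACCDCBCDCBCDBACCDCBBACBCD ⇒ CD·CB·CD·BAC·CD·CB·BAC·B·CD·CD·CB·CD·BAC·BAC·B·CD·BAC·CD·CB·BAC·B·CD·BAC·CD·CB·BAC·B·CD·CD·CB·CD·BAC·BAC·B·CD·BAC·CD·CB·CD·CB·CD·BAC·CD·CB·BAC·B·CD·CD·CB·CD·BAC·CD·CB·BAC·B·CD·BAC·B·CD·BAC·CD·CB·BAC·B·CD·CD·CB·CD·BAC·CD·CB·CD·BAC·CD·CB·BAC·B·CD·CD·CB·CD·BAC·BAC·B·CD·BAC·CD·CB
    A ↦ B
    B ↦ BAC
    C ↦ CD
    D ↦ CB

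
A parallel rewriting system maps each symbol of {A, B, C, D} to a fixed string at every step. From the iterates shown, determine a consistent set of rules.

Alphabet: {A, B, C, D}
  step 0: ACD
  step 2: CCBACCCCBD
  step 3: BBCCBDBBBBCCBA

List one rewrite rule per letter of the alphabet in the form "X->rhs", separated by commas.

A->BD, B->CC, C->B, D->BA

  step 2 ⇒ step 3: CCBACCCCBD ⇒ B·B·CC·BD·B·B·B·B·CC·BA
    A ↦ BD
    B ↦ CC
    C ↦ B
    D ↦ BA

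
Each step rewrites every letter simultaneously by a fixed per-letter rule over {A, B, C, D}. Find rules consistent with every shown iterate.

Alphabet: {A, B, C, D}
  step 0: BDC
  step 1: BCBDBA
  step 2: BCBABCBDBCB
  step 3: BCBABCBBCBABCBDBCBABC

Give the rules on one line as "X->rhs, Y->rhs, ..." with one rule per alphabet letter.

A->B, B->BC, C->BA, D->BD

  step 2 ⇒ step 3: BCBABCBDBCB ⇒ BC·BA·BC·B·BC·BA·BC·BD·BC·BA·BC
    A ↦ B
    B ↦ BC
    C ↦ BA
    D ↦ BD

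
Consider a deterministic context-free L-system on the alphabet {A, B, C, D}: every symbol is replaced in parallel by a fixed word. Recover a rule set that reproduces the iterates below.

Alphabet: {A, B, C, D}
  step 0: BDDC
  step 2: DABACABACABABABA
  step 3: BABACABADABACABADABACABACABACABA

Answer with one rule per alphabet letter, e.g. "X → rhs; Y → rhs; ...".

  step 2 ⇒ step 3: DABACABACABABABA ⇒ BA·BA·CA·BA·DA·BA·CA·BA·DA·BA·CA·BA·CA·BA·CA·BA
    A ↦ BA
    B ↦ CA
    C ↦ DA
    D ↦ BA

A->BA, B->CA, C->DA, D->BA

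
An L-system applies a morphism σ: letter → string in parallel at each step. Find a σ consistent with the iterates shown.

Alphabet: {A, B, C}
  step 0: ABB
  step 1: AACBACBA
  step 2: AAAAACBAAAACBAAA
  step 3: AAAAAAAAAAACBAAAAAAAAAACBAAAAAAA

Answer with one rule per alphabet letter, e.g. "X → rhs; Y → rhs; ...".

A->AA, B->CBA, C->A

  step 2 ⇒ step 3: AAAAACBAAAACBAAA ⇒ AA·AA·AA·AA·AA·A·CBA·AA·AA·AA·AA·A·CBA·AA·AA·AA
    A ↦ AA
    B ↦ CBA
    C ↦ A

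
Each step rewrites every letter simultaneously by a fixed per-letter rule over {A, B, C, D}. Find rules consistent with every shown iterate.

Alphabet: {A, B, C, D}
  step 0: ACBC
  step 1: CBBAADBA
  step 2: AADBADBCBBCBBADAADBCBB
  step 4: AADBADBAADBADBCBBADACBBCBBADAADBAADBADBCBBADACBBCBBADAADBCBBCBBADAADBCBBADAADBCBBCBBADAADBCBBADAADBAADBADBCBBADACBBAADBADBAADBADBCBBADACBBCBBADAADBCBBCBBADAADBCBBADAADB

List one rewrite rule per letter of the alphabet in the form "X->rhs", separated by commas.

A->CBB, B->ADB, C->A, D->ADA

  step 1 ⇒ step 2: CBBAADBA ⇒ A·ADB·ADB·CBB·CBB·ADA·ADB·CBB
    A ↦ CBB
    B ↦ ADB
    C ↦ A
    D ↦ ADA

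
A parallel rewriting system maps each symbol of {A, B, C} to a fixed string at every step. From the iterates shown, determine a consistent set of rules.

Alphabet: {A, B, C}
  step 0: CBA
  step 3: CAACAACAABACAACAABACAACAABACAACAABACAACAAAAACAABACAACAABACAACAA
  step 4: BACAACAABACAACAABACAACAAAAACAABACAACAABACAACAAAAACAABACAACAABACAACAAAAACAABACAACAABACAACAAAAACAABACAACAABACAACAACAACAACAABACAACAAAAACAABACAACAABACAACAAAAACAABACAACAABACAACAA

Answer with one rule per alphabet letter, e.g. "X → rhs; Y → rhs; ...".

  step 3 ⇒ step 4: CAACAACAABACAACAABACAACAABACAACAABACAACAAAAACAABACAACAABACAACAA ⇒ BA·CAA·CAA·BA·CAA·CAA·BA·CAA·CAA·AAA·CAA·BA·CAA·CAA·BA·CAA·CAA·AAA·CAA·BA·CAA·CAA·BA·CAA·CAA·AAA·CAA·BA·CAA·CAA·BA·CAA·CAA·AAA·CAA·BA·CAA·CAA·BA·CAA·CAA·CAA·CAA·CAA·BA·CAA·CAA·AAA·CAA·BA·CAA·CAA·BA·CAA·CAA·AAA·CAA·BA·CAA·CAA·BA·CAA·CAA
    A ↦ CAA
    B ↦ AAA
    C ↦ BA

A->CAA, B->AAA, C->BA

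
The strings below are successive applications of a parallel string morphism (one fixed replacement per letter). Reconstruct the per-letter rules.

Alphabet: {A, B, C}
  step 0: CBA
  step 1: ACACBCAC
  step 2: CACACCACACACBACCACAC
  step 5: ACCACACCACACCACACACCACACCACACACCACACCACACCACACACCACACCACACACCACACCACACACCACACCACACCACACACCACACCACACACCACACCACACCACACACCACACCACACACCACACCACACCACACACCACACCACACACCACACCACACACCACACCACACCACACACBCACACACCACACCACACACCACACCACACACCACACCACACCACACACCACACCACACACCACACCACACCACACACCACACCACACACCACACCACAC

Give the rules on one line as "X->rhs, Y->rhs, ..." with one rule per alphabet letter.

  step 1 ⇒ step 2: ACACBCAC ⇒ CAC·AC·CAC·AC·ACB·AC·CAC·AC
    A ↦ CAC
    B ↦ ACB
    C ↦ AC

A->CAC, B->ACB, C->AC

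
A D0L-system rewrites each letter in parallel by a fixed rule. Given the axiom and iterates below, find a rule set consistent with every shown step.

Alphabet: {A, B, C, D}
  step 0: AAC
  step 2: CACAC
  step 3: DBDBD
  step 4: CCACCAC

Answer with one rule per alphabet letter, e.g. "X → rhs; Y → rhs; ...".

A->B, B->CA, C->D, D->C

  step 3 ⇒ step 4: DBDBD ⇒ C·CA·C·CA·C
    B ↦ CA
    D ↦ C
  step 2 ⇒ step 3: CACAC ⇒ D·B·D·B·D
    A ↦ B
  step 2 ⇒ step 3: CACAC ⇒ D·B·D·B·D
    C ↦ D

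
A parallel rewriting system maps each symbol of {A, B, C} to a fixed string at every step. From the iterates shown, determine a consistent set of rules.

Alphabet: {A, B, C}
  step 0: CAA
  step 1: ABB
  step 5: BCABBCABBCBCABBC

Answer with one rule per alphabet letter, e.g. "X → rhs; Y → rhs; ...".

A->B, B->BC, C->A

  step 0 ⇒ step 1: CAA ⇒ A·B·B
    A ↦ B
    C ↦ A
    B ↦ BC  (constrained at step 1)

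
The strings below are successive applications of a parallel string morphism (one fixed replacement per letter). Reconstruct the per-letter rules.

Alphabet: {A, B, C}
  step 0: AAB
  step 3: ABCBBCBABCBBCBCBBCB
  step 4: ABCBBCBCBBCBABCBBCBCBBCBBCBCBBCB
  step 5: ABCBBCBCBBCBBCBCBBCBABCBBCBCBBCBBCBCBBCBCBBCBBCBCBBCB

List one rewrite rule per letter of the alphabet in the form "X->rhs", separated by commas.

  step 4 ⇒ step 5: ABCBBCBCBBCBABCBBCBCBBCBBCBCBBCB ⇒ AB·CB·B·CB·CB·B·CB·B·CB·CB·B·CB·AB·CB·B·CB·CB·B·CB·B·CB·CB·B·CB·CB·B·CB·B·CB·CB·B·CB
    A ↦ AB
    B ↦ CB
    C ↦ B

A->AB, B->CB, C->B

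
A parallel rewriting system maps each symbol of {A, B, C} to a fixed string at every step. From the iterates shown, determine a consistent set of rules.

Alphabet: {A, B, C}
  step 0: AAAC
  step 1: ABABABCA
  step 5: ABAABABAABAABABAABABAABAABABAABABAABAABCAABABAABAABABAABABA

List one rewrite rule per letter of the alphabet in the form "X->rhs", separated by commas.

  step 0 ⇒ step 1: AAAC ⇒ AB·AB·AB·CA
    A ↦ AB
    C ↦ CA
    B ↦ A  (constrained at step 1)

A->AB, B->A, C->CA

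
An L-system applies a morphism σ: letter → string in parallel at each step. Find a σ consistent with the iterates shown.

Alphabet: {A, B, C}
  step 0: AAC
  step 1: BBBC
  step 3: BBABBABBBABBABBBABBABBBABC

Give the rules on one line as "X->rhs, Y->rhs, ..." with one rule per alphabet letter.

A->B, B->BBA, C->BC

  step 0 ⇒ step 1: AAC ⇒ B·B·BC
    A ↦ B
    C ↦ BC
    B ↦ BBA  (constrained at step 1)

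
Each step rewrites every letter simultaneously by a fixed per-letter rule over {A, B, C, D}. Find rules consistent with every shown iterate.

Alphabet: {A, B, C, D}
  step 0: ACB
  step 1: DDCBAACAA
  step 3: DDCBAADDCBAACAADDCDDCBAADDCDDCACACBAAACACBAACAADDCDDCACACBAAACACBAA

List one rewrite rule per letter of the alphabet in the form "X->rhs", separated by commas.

A->DDC, B->CAA, C->BAA, D->AC

  step 0 ⇒ step 1: ACB ⇒ DDC·BAA·CAA
    A ↦ DDC
    B ↦ CAA
    C ↦ BAA
    D ↦ AC  (constrained at step 1)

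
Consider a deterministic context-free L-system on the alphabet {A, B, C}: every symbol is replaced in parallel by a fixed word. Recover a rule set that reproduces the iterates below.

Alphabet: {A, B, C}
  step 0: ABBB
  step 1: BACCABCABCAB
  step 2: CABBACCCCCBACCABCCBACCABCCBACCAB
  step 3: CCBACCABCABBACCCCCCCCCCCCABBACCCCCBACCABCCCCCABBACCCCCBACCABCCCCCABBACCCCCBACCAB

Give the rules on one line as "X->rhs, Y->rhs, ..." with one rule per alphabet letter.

  step 2 ⇒ step 3: CABBACCCCCBACCABCCBACCABCCBACCAB ⇒ CC·BAC·CAB·CAB·BAC·CC·CC·CC·CC·CC·CAB·BAC·CC·CC·BAC·CAB·CC·CC·CAB·BAC·CC·CC·BAC·CAB·CC·CC·CAB·BAC·CC·CC·BAC·CAB
    A ↦ BAC
    B ↦ CAB
    C ↦ CC

A->BAC, B->CAB, C->CC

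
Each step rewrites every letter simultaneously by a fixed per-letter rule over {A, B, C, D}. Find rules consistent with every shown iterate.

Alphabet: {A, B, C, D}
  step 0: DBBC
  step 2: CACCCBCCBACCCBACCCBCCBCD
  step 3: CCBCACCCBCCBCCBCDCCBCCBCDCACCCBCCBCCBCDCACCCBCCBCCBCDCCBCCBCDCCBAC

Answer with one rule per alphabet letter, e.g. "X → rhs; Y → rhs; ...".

A->CAC, B->CD, C->CCB, D->AC

  step 2 ⇒ step 3: CACCCBCCBACCCBACCCBCCBCD ⇒ CCB·CAC·CCB·CCB·CCB·CD·CCB·CCB·CD·CAC·CCB·CCB·CCB·CD·CAC·CCB·CCB·CCB·CD·CCB·CCB·CD·CCB·AC
    A ↦ CAC
    B ↦ CD
    C ↦ CCB
    D ↦ AC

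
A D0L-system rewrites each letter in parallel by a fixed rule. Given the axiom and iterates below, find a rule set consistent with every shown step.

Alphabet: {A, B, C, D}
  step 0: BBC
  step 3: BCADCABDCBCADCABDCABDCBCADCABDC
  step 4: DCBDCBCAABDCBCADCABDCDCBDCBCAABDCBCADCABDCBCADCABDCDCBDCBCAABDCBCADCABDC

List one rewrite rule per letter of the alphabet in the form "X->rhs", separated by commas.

A->BCA, B->DC, C->BDC, D->A

  step 3 ⇒ step 4: BCADCABDCBCADCABDCABDCBCADCABDC ⇒ DC·BDC·BCA·A·BDC·BCA·DC·A·BDC·DC·BDC·BCA·A·BDC·BCA·DC·A·BDC·BCA·DC·A·BDC·DC·BDC·BCA·A·BDC·BCA·DC·A·BDC
    A ↦ BCA
    B ↦ DC
    C ↦ BDC
    D ↦ A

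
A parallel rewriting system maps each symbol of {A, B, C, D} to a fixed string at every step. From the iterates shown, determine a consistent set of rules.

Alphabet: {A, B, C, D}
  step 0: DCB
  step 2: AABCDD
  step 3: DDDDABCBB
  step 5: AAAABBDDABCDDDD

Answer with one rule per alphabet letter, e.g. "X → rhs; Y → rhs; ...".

  step 2 ⇒ step 3: AABCDD ⇒ DD·DD·A·BC·B·B
    A ↦ DD
    B ↦ A
    C ↦ BC
    D ↦ B

A->DD, B->A, C->BC, D->B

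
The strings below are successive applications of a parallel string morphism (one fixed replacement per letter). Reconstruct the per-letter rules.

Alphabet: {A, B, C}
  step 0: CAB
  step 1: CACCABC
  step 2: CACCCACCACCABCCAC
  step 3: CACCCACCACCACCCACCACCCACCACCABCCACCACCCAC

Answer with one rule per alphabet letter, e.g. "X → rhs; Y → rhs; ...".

  step 2 ⇒ step 3: CACCCACCACCABCCAC ⇒ CAC·C·CAC·CAC·CAC·C·CAC·CAC·C·CAC·CAC·C·ABC·CAC·CAC·C·CAC
    A ↦ C
    B ↦ ABC
    C ↦ CAC

A->C, B->ABC, C->CAC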